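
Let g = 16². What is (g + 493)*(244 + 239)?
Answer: 361767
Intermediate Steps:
g = 256
(g + 493)*(244 + 239) = (256 + 493)*(244 + 239) = 749*483 = 361767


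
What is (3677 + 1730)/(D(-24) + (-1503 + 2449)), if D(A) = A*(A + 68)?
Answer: -5407/110 ≈ -49.155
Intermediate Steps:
D(A) = A*(68 + A)
(3677 + 1730)/(D(-24) + (-1503 + 2449)) = (3677 + 1730)/(-24*(68 - 24) + (-1503 + 2449)) = 5407/(-24*44 + 946) = 5407/(-1056 + 946) = 5407/(-110) = 5407*(-1/110) = -5407/110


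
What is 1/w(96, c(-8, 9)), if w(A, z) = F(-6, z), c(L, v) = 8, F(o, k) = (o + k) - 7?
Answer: -⅕ ≈ -0.20000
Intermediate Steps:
F(o, k) = -7 + k + o (F(o, k) = (k + o) - 7 = -7 + k + o)
w(A, z) = -13 + z (w(A, z) = -7 + z - 6 = -13 + z)
1/w(96, c(-8, 9)) = 1/(-13 + 8) = 1/(-5) = -⅕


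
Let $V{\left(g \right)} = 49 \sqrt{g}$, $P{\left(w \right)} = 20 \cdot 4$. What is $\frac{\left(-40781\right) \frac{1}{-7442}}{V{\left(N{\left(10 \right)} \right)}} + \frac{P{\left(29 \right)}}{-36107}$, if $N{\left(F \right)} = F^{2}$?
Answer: $\frac{1180753167}{131667064060} \approx 0.0089677$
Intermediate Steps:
$P{\left(w \right)} = 80$
$\frac{\left(-40781\right) \frac{1}{-7442}}{V{\left(N{\left(10 \right)} \right)}} + \frac{P{\left(29 \right)}}{-36107} = \frac{\left(-40781\right) \frac{1}{-7442}}{49 \sqrt{10^{2}}} + \frac{80}{-36107} = \frac{\left(-40781\right) \left(- \frac{1}{7442}\right)}{49 \sqrt{100}} + 80 \left(- \frac{1}{36107}\right) = \frac{40781}{7442 \cdot 49 \cdot 10} - \frac{80}{36107} = \frac{40781}{7442 \cdot 490} - \frac{80}{36107} = \frac{40781}{7442} \cdot \frac{1}{490} - \frac{80}{36107} = \frac{40781}{3646580} - \frac{80}{36107} = \frac{1180753167}{131667064060}$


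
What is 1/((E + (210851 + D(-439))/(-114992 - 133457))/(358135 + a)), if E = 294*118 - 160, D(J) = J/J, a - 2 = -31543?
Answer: 40570976353/4289615008 ≈ 9.4579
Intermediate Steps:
a = -31541 (a = 2 - 31543 = -31541)
D(J) = 1
E = 34532 (E = 34692 - 160 = 34532)
1/((E + (210851 + D(-439))/(-114992 - 133457))/(358135 + a)) = 1/((34532 + (210851 + 1)/(-114992 - 133457))/(358135 - 31541)) = 1/((34532 + 210852/(-248449))/326594) = 1/((34532 + 210852*(-1/248449))*(1/326594)) = 1/((34532 - 210852/248449)*(1/326594)) = 1/((8579230016/248449)*(1/326594)) = 1/(4289615008/40570976353) = 40570976353/4289615008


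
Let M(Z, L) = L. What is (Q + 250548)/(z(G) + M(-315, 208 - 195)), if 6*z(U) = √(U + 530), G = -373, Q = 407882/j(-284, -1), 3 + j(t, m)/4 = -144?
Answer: 5729659338/290423 - 73457171*√157/290423 ≈ 16559.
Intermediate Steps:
j(t, m) = -588 (j(t, m) = -12 + 4*(-144) = -12 - 576 = -588)
Q = -203941/294 (Q = 407882/(-588) = 407882*(-1/588) = -203941/294 ≈ -693.68)
z(U) = √(530 + U)/6 (z(U) = √(U + 530)/6 = √(530 + U)/6)
(Q + 250548)/(z(G) + M(-315, 208 - 195)) = (-203941/294 + 250548)/(√(530 - 373)/6 + (208 - 195)) = 73457171/(294*(√157/6 + 13)) = 73457171/(294*(13 + √157/6))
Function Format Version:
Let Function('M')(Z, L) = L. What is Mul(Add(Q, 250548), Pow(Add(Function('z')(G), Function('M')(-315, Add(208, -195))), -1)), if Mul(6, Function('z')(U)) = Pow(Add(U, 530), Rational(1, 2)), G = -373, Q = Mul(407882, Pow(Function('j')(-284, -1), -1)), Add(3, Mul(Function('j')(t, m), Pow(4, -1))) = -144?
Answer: Add(Rational(5729659338, 290423), Mul(Rational(-73457171, 290423), Pow(157, Rational(1, 2)))) ≈ 16559.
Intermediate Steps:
Function('j')(t, m) = -588 (Function('j')(t, m) = Add(-12, Mul(4, -144)) = Add(-12, -576) = -588)
Q = Rational(-203941, 294) (Q = Mul(407882, Pow(-588, -1)) = Mul(407882, Rational(-1, 588)) = Rational(-203941, 294) ≈ -693.68)
Function('z')(U) = Mul(Rational(1, 6), Pow(Add(530, U), Rational(1, 2))) (Function('z')(U) = Mul(Rational(1, 6), Pow(Add(U, 530), Rational(1, 2))) = Mul(Rational(1, 6), Pow(Add(530, U), Rational(1, 2))))
Mul(Add(Q, 250548), Pow(Add(Function('z')(G), Function('M')(-315, Add(208, -195))), -1)) = Mul(Add(Rational(-203941, 294), 250548), Pow(Add(Mul(Rational(1, 6), Pow(Add(530, -373), Rational(1, 2))), Add(208, -195)), -1)) = Mul(Rational(73457171, 294), Pow(Add(Mul(Rational(1, 6), Pow(157, Rational(1, 2))), 13), -1)) = Mul(Rational(73457171, 294), Pow(Add(13, Mul(Rational(1, 6), Pow(157, Rational(1, 2)))), -1))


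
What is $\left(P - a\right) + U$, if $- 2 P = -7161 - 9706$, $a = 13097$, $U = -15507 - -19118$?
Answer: $- \frac{2105}{2} \approx -1052.5$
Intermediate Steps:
$U = 3611$ ($U = -15507 + 19118 = 3611$)
$P = \frac{16867}{2}$ ($P = - \frac{-7161 - 9706}{2} = \left(- \frac{1}{2}\right) \left(-16867\right) = \frac{16867}{2} \approx 8433.5$)
$\left(P - a\right) + U = \left(\frac{16867}{2} - 13097\right) + 3611 = - \frac{9327}{2} + 3611 = - \frac{2105}{2}$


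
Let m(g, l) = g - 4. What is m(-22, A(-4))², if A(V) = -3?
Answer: 676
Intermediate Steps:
m(g, l) = -4 + g
m(-22, A(-4))² = (-4 - 22)² = (-26)² = 676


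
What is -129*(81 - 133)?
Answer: 6708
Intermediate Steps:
-129*(81 - 133) = -129*(-52) = 6708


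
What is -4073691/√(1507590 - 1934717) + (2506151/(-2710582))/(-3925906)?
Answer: 2506151/10641490137292 + 4073691*I*√427127/427127 ≈ 2.3551e-7 + 6233.2*I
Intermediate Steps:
-4073691/√(1507590 - 1934717) + (2506151/(-2710582))/(-3925906) = -4073691*(-I*√427127/427127) + (2506151*(-1/2710582))*(-1/3925906) = -4073691*(-I*√427127/427127) - 2506151/2710582*(-1/3925906) = -(-4073691)*I*√427127/427127 + 2506151/10641490137292 = 4073691*I*√427127/427127 + 2506151/10641490137292 = 2506151/10641490137292 + 4073691*I*√427127/427127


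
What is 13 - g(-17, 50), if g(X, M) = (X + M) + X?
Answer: -3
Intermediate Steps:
g(X, M) = M + 2*X (g(X, M) = (M + X) + X = M + 2*X)
13 - g(-17, 50) = 13 - (50 + 2*(-17)) = 13 - (50 - 34) = 13 - 1*16 = 13 - 16 = -3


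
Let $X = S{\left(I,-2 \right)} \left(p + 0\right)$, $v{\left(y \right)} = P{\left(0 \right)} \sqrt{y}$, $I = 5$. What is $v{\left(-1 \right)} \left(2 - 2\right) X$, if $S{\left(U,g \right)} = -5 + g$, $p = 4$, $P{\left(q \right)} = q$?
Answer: $0$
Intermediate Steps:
$v{\left(y \right)} = 0$ ($v{\left(y \right)} = 0 \sqrt{y} = 0$)
$X = -28$ ($X = \left(-5 - 2\right) \left(4 + 0\right) = \left(-7\right) 4 = -28$)
$v{\left(-1 \right)} \left(2 - 2\right) X = 0 \left(2 - 2\right) \left(-28\right) = 0 \cdot 0 \left(-28\right) = 0 \left(-28\right) = 0$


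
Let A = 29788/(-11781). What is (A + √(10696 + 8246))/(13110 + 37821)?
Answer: -2708/54547101 + √18942/50931 ≈ 0.0026526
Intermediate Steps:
A = -2708/1071 (A = 29788*(-1/11781) = -2708/1071 ≈ -2.5285)
(A + √(10696 + 8246))/(13110 + 37821) = (-2708/1071 + √(10696 + 8246))/(13110 + 37821) = (-2708/1071 + √18942)/50931 = (-2708/1071 + √18942)*(1/50931) = -2708/54547101 + √18942/50931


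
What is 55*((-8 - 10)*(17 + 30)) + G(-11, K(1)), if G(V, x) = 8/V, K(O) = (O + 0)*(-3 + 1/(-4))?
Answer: -511838/11 ≈ -46531.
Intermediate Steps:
K(O) = -13*O/4 (K(O) = O*(-3 - ¼) = O*(-13/4) = -13*O/4)
55*((-8 - 10)*(17 + 30)) + G(-11, K(1)) = 55*((-8 - 10)*(17 + 30)) + 8/(-11) = 55*(-18*47) + 8*(-1/11) = 55*(-846) - 8/11 = -46530 - 8/11 = -511838/11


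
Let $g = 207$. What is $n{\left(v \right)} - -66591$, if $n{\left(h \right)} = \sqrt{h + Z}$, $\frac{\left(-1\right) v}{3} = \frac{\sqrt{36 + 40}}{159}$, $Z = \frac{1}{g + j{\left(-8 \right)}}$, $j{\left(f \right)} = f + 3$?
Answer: $66591 + \frac{\sqrt{567418 - 4325224 \sqrt{19}}}{10706} \approx 66591.0 + 0.39942 i$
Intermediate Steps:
$j{\left(f \right)} = 3 + f$
$Z = \frac{1}{202}$ ($Z = \frac{1}{207 + \left(3 - 8\right)} = \frac{1}{207 - 5} = \frac{1}{202} \approx 0.0049505$)
$v = - \frac{2 \sqrt{19}}{53}$ ($v = - 3 \frac{\sqrt{36 + 40}}{159} = - 3 \sqrt{76} \cdot \frac{1}{159} = - 3 \cdot 2 \sqrt{19} \cdot \frac{1}{159} = - 3 \frac{2 \sqrt{19}}{159} = - \frac{2 \sqrt{19}}{53} \approx -0.16449$)
$n{\left(h \right)} = \sqrt{\frac{1}{202} + h}$ ($n{\left(h \right)} = \sqrt{h + \frac{1}{202}} = \sqrt{\frac{1}{202} + h}$)
$n{\left(v \right)} - -66591 = \frac{\sqrt{202 + 40804 \left(- \frac{2 \sqrt{19}}{53}\right)}}{202} - -66591 = \frac{\sqrt{202 - \frac{81608 \sqrt{19}}{53}}}{202} + 66591 = 66591 + \frac{\sqrt{202 - \frac{81608 \sqrt{19}}{53}}}{202}$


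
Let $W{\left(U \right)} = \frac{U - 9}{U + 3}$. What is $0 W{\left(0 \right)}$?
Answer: $0$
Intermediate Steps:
$W{\left(U \right)} = \frac{-9 + U}{3 + U}$
$0 W{\left(0 \right)} = 0 \frac{-9 + 0}{3 + 0} = 0 \cdot \frac{1}{3} \left(-9\right) = 0 \left(-3\right) = 0$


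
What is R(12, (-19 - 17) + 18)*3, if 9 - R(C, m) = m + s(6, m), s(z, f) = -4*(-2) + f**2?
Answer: -915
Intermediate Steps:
s(z, f) = 8 + f**2
R(C, m) = 1 - m - m**2 (R(C, m) = 9 - (m + (8 + m**2)) = 9 - (8 + m + m**2) = 9 + (-8 - m - m**2) = 1 - m - m**2)
R(12, (-19 - 17) + 18)*3 = (1 - ((-19 - 17) + 18) - ((-19 - 17) + 18)**2)*3 = (1 - (-36 + 18) - (-36 + 18)**2)*3 = (1 - 1*(-18) - 1*(-18)**2)*3 = (1 + 18 - 1*324)*3 = (1 + 18 - 324)*3 = -305*3 = -915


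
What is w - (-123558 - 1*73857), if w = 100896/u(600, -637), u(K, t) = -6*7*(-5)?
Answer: 6926341/35 ≈ 1.9790e+5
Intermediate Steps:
u(K, t) = 210 (u(K, t) = -42*(-5) = 210)
w = 16816/35 (w = 100896/210 = 100896*(1/210) = 16816/35 ≈ 480.46)
w - (-123558 - 1*73857) = 16816/35 - (-123558 - 1*73857) = 16816/35 - (-123558 - 73857) = 16816/35 - 1*(-197415) = 16816/35 + 197415 = 6926341/35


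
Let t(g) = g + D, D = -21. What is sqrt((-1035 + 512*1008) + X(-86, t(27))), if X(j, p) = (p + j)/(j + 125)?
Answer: sqrt(783404661)/39 ≈ 717.68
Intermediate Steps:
t(g) = -21 + g (t(g) = g - 21 = -21 + g)
X(j, p) = (j + p)/(125 + j)
sqrt((-1035 + 512*1008) + X(-86, t(27))) = sqrt((-1035 + 512*1008) + (-86 + (-21 + 27))/(125 - 86)) = sqrt((-1035 + 516096) + (-86 + 6)/39) = sqrt(515061 + (1/39)*(-80)) = sqrt(515061 - 80/39) = sqrt(20087299/39) = sqrt(783404661)/39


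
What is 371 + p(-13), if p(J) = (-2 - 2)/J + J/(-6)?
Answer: 29131/78 ≈ 373.47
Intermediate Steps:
p(J) = -4/J - J/6 (p(J) = -4/J + J*(-1/6) = -4/J - J/6)
371 + p(-13) = 371 + (-4/(-13) - 1/6*(-13)) = 371 + (-4*(-1/13) + 13/6) = 371 + (4/13 + 13/6) = 371 + 193/78 = 29131/78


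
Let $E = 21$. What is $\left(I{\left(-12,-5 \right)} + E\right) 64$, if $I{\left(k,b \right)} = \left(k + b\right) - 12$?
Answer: $-512$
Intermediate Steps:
$I{\left(k,b \right)} = -12 + b + k$ ($I{\left(k,b \right)} = \left(b + k\right) - 12 = -12 + b + k$)
$\left(I{\left(-12,-5 \right)} + E\right) 64 = \left(\left(-12 - 5 - 12\right) + 21\right) 64 = \left(-29 + 21\right) 64 = \left(-8\right) 64 = -512$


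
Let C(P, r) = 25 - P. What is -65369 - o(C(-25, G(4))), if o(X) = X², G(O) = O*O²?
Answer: -67869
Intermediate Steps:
G(O) = O³
-65369 - o(C(-25, G(4))) = -65369 - (25 - 1*(-25))² = -65369 - (25 + 25)² = -65369 - 1*50² = -65369 - 1*2500 = -65369 - 2500 = -67869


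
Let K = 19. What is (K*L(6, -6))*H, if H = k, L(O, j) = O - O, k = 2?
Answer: 0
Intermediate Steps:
L(O, j) = 0
H = 2
(K*L(6, -6))*H = (19*0)*2 = 0*2 = 0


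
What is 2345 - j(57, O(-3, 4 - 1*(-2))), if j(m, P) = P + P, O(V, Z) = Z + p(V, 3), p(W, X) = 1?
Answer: 2331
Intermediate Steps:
O(V, Z) = 1 + Z (O(V, Z) = Z + 1 = 1 + Z)
j(m, P) = 2*P
2345 - j(57, O(-3, 4 - 1*(-2))) = 2345 - 2*(1 + (4 - 1*(-2))) = 2345 - 2*(1 + (4 + 2)) = 2345 - 2*(1 + 6) = 2345 - 2*7 = 2345 - 1*14 = 2345 - 14 = 2331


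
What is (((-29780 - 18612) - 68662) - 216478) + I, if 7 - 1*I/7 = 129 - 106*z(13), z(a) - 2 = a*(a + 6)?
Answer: -149628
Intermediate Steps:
z(a) = 2 + a*(6 + a) (z(a) = 2 + a*(a + 6) = 2 + a*(6 + a))
I = 183904 (I = 49 - 7*(129 - 106*(2 + 13**2 + 6*13)) = 49 - 7*(129 - 106*(2 + 169 + 78)) = 49 - 7*(129 - 106*249) = 49 - 7*(129 - 26394) = 49 - 7*(-26265) = 49 + 183855 = 183904)
(((-29780 - 18612) - 68662) - 216478) + I = (((-29780 - 18612) - 68662) - 216478) + 183904 = ((-48392 - 68662) - 216478) + 183904 = (-117054 - 216478) + 183904 = -333532 + 183904 = -149628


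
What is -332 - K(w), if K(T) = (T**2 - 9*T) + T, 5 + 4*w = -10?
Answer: -6017/16 ≈ -376.06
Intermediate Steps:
w = -15/4 (w = -5/4 + (1/4)*(-10) = -5/4 - 5/2 = -15/4 ≈ -3.7500)
K(T) = T**2 - 8*T
-332 - K(w) = -332 - (-15)*(-8 - 15/4)/4 = -332 - (-15)*(-47)/(4*4) = -332 - 1*705/16 = -332 - 705/16 = -6017/16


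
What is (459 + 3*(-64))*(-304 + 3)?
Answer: -80367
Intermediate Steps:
(459 + 3*(-64))*(-304 + 3) = (459 - 192)*(-301) = 267*(-301) = -80367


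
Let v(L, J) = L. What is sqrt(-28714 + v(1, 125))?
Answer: I*sqrt(28713) ≈ 169.45*I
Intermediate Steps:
sqrt(-28714 + v(1, 125)) = sqrt(-28714 + 1) = sqrt(-28713) = I*sqrt(28713)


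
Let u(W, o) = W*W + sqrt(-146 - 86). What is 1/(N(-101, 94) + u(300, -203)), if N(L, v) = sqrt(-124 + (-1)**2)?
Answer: 1/(90000 + I*sqrt(123) + 2*I*sqrt(58)) ≈ 1.1111e-5 - 3.25e-9*I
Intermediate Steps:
u(W, o) = W**2 + 2*I*sqrt(58) (u(W, o) = W**2 + sqrt(-232) = W**2 + 2*I*sqrt(58))
N(L, v) = I*sqrt(123) (N(L, v) = sqrt(-124 + 1) = sqrt(-123) = I*sqrt(123))
1/(N(-101, 94) + u(300, -203)) = 1/(I*sqrt(123) + (300**2 + 2*I*sqrt(58))) = 1/(I*sqrt(123) + (90000 + 2*I*sqrt(58))) = 1/(90000 + I*sqrt(123) + 2*I*sqrt(58))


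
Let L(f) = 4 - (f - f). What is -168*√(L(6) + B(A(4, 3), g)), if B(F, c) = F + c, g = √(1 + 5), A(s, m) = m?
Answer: -168*√(7 + √6) ≈ -516.43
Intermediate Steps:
g = √6 ≈ 2.4495
L(f) = 4 (L(f) = 4 - 1*0 = 4 + 0 = 4)
-168*√(L(6) + B(A(4, 3), g)) = -168*√(4 + (3 + √6)) = -168*√(7 + √6)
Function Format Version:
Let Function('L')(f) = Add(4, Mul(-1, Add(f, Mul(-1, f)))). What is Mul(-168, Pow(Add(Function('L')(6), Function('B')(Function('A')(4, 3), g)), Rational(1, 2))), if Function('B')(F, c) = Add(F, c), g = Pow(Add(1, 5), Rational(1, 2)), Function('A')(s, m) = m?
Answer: Mul(-168, Pow(Add(7, Pow(6, Rational(1, 2))), Rational(1, 2))) ≈ -516.43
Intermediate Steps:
g = Pow(6, Rational(1, 2)) ≈ 2.4495
Function('L')(f) = 4 (Function('L')(f) = Add(4, Mul(-1, 0)) = Add(4, 0) = 4)
Mul(-168, Pow(Add(Function('L')(6), Function('B')(Function('A')(4, 3), g)), Rational(1, 2))) = Mul(-168, Pow(Add(4, Add(3, Pow(6, Rational(1, 2)))), Rational(1, 2))) = Mul(-168, Pow(Add(7, Pow(6, Rational(1, 2))), Rational(1, 2)))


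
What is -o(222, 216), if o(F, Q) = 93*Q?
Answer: -20088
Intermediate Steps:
-o(222, 216) = -93*216 = -1*20088 = -20088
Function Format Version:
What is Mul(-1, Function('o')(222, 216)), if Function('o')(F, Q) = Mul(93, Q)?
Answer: -20088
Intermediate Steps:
Mul(-1, Function('o')(222, 216)) = Mul(-1, Mul(93, 216)) = Mul(-1, 20088) = -20088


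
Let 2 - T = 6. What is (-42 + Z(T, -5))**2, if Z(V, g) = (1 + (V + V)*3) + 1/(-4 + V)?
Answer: 271441/64 ≈ 4241.3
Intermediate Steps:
T = -4 (T = 2 - 1*6 = 2 - 6 = -4)
Z(V, g) = 1 + 1/(-4 + V) + 6*V (Z(V, g) = (1 + (2*V)*3) + 1/(-4 + V) = (1 + 6*V) + 1/(-4 + V) = 1 + 1/(-4 + V) + 6*V)
(-42 + Z(T, -5))**2 = (-42 + (-3 - 23*(-4) + 6*(-4)**2)/(-4 - 4))**2 = (-42 + (-3 + 92 + 6*16)/(-8))**2 = (-42 - (-3 + 92 + 96)/8)**2 = (-42 - 1/8*185)**2 = (-42 - 185/8)**2 = (-521/8)**2 = 271441/64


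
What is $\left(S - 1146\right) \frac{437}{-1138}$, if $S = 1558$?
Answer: $- \frac{90022}{569} \approx -158.21$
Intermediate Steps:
$\left(S - 1146\right) \frac{437}{-1138} = \left(1558 - 1146\right) \frac{437}{-1138} = 412 \cdot 437 \left(- \frac{1}{1138}\right) = 412 \left(- \frac{437}{1138}\right) = - \frac{90022}{569}$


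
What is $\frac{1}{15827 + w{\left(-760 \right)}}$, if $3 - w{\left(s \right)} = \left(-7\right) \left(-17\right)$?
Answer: $\frac{1}{15711} \approx 6.365 \cdot 10^{-5}$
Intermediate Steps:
$w{\left(s \right)} = -116$ ($w{\left(s \right)} = 3 - \left(-7\right) \left(-17\right) = 3 - 119 = -116$)
$\frac{1}{15827 + w{\left(-760 \right)}} = \frac{1}{15827 - 116} = \frac{1}{15711}$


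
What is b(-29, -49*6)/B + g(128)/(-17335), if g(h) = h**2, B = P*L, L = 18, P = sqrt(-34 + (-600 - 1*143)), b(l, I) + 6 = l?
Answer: -16384/17335 + 5*I*sqrt(777)/1998 ≈ -0.94514 + 0.069757*I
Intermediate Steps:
b(l, I) = -6 + l
P = I*sqrt(777) (P = sqrt(-34 + (-600 - 143)) = sqrt(-34 - 743) = sqrt(-777) = I*sqrt(777) ≈ 27.875*I)
B = 18*I*sqrt(777) (B = (I*sqrt(777))*18 = 18*I*sqrt(777) ≈ 501.75*I)
b(-29, -49*6)/B + g(128)/(-17335) = (-6 - 29)/((18*I*sqrt(777))) + 128**2/(-17335) = -(-5)*I*sqrt(777)/1998 + 16384*(-1/17335) = 5*I*sqrt(777)/1998 - 16384/17335 = -16384/17335 + 5*I*sqrt(777)/1998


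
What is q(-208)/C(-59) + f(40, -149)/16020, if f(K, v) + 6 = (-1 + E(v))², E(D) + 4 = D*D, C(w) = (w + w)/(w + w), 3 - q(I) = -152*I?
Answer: -1377785/1602 ≈ -860.04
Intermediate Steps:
q(I) = 3 + 152*I (q(I) = 3 - (-152)*I = 3 + 152*I)
C(w) = 1 (C(w) = (2*w)/((2*w)) = (2*w)*(1/(2*w)) = 1)
E(D) = -4 + D² (E(D) = -4 + D*D = -4 + D²)
f(K, v) = -6 + (-5 + v²)² (f(K, v) = -6 + (-1 + (-4 + v²))² = -6 + (-5 + v²)²)
q(-208)/C(-59) + f(40, -149)/16020 = (3 + 152*(-208))/1 + (-6 + (-5 + (-149)²)²)/16020 = (3 - 31616)*1 + (-6 + (-5 + 22201)²)*(1/16020) = -31613*1 + (-6 + 22196²)*(1/16020) = -31613 + (-6 + 492662416)*(1/16020) = -31613 + 492662410*(1/16020) = -31613 + 49266241/1602 = -1377785/1602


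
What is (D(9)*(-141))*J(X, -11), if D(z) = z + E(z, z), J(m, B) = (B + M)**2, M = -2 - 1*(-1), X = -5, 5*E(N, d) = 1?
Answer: -933984/5 ≈ -1.8680e+5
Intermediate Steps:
E(N, d) = 1/5 (E(N, d) = (1/5)*1 = 1/5)
M = -1 (M = -2 + 1 = -1)
J(m, B) = (-1 + B)**2 (J(m, B) = (B - 1)**2 = (-1 + B)**2)
D(z) = 1/5 + z (D(z) = z + 1/5 = 1/5 + z)
(D(9)*(-141))*J(X, -11) = ((1/5 + 9)*(-141))*(-1 - 11)**2 = ((46/5)*(-141))*(-12)**2 = -6486/5*144 = -933984/5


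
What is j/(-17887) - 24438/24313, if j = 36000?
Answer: -1312390506/434886631 ≈ -3.0178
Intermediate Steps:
j/(-17887) - 24438/24313 = 36000/(-17887) - 24438/24313 = 36000*(-1/17887) - 24438*1/24313 = -36000/17887 - 24438/24313 = -1312390506/434886631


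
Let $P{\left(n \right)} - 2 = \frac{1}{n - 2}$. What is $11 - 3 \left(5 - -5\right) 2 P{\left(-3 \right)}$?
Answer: $-1188$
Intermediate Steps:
$P{\left(n \right)} = 2 + \frac{1}{-2 + n}$ ($P{\left(n \right)} = 2 + \frac{1}{n - 2} = 2 + \frac{1}{-2 + n}$)
$11 - 3 \left(5 - -5\right) 2 P{\left(-3 \right)} = 11 - 3 \left(5 - -5\right) 2 \frac{-3 + 2 \left(-3\right)}{-2 - 3} = 11 - 3 \left(5 + 5\right) 2 \frac{-3 - 6}{-5} = 11 \left(-3\right) 10 \cdot 2 \left(\left(- \frac{1}{5}\right) \left(-9\right)\right) = 11 \left(\left(-30\right) 2\right) \frac{9}{5} = 11 \left(-60\right) \frac{9}{5} = \left(-660\right) \frac{9}{5} = -1188$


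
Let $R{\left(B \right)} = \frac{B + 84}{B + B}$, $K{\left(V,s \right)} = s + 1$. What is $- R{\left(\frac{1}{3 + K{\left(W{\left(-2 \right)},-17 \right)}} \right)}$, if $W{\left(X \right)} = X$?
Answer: $\frac{1091}{2} \approx 545.5$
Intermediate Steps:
$K{\left(V,s \right)} = 1 + s$
$R{\left(B \right)} = \frac{84 + B}{2 B}$
$- R{\left(\frac{1}{3 + K{\left(W{\left(-2 \right)},-17 \right)}} \right)} = - \frac{84 + \frac{1}{3 + \left(1 - 17\right)}}{2 \frac{1}{3 + \left(1 - 17\right)}} = - \frac{84 + \frac{1}{3 - 16}}{2 \frac{1}{3 - 16}} = - \frac{84 + \frac{1}{-13}}{2 \frac{1}{-13}} = - \frac{84 - \frac{1}{13}}{2 \left(- \frac{1}{13}\right)} = - \frac{\left(-13\right) 1091}{2 \cdot 13} = \left(-1\right) \left(- \frac{1091}{2}\right) = \frac{1091}{2}$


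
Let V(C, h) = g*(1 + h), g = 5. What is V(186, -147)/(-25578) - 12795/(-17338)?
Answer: 169963625/221735682 ≈ 0.76651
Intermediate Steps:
V(C, h) = 5 + 5*h (V(C, h) = 5*(1 + h) = 5 + 5*h)
V(186, -147)/(-25578) - 12795/(-17338) = (5 + 5*(-147))/(-25578) - 12795/(-17338) = (5 - 735)*(-1/25578) - 12795*(-1/17338) = -730*(-1/25578) + 12795/17338 = 365/12789 + 12795/17338 = 169963625/221735682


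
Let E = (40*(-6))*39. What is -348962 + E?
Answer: -358322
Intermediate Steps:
E = -9360 (E = -240*39 = -9360)
-348962 + E = -348962 - 9360 = -358322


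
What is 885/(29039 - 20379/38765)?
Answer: 34307025/1125676456 ≈ 0.030477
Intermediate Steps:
885/(29039 - 20379/38765) = 885/(1125676456/38765) = 885*(38765/1125676456) = 34307025/1125676456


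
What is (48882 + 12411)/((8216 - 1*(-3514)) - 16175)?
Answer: -61293/4445 ≈ -13.789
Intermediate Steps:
(48882 + 12411)/((8216 - 1*(-3514)) - 16175) = 61293/((8216 + 3514) - 16175) = 61293/(11730 - 16175) = 61293/(-4445) = 61293*(-1/4445) = -61293/4445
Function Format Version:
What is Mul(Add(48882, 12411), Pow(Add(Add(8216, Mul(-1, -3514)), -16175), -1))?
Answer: Rational(-61293, 4445) ≈ -13.789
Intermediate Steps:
Mul(Add(48882, 12411), Pow(Add(Add(8216, Mul(-1, -3514)), -16175), -1)) = Mul(61293, Pow(Add(Add(8216, 3514), -16175), -1)) = Mul(61293, Pow(Add(11730, -16175), -1)) = Mul(61293, Pow(-4445, -1)) = Mul(61293, Rational(-1, 4445)) = Rational(-61293, 4445)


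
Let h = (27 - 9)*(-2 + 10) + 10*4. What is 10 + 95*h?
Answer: 17490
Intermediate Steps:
h = 184 (h = 18*8 + 40 = 144 + 40 = 184)
10 + 95*h = 10 + 95*184 = 10 + 17480 = 17490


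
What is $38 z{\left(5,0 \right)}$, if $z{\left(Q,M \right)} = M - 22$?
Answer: $-836$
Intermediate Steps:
$z{\left(Q,M \right)} = -22 + M$
$38 z{\left(5,0 \right)} = 38 \left(-22 + 0\right) = 38 \left(-22\right) = -836$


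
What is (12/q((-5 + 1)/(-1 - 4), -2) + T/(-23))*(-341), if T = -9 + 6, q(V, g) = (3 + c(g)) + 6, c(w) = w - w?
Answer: -34441/69 ≈ -499.15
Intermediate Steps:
c(w) = 0
q(V, g) = 9 (q(V, g) = (3 + 0) + 6 = 3 + 6 = 9)
T = -3
(12/q((-5 + 1)/(-1 - 4), -2) + T/(-23))*(-341) = (12/9 - 3/(-23))*(-341) = (12*(⅑) - 3*(-1/23))*(-341) = (4/3 + 3/23)*(-341) = (101/69)*(-341) = -34441/69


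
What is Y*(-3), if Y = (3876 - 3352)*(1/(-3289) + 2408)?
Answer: -12450100092/3289 ≈ -3.7854e+6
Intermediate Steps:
Y = 4150033364/3289 (Y = 524*(-1/3289 + 2408) = 524*(7919911/3289) = 4150033364/3289 ≈ 1.2618e+6)
Y*(-3) = (4150033364/3289)*(-3) = -12450100092/3289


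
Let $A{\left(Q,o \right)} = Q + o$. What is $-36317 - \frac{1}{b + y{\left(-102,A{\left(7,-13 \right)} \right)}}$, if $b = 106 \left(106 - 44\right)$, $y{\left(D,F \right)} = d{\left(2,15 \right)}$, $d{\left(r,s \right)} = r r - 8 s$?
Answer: $- \frac{234462553}{6456} \approx -36317.0$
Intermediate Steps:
$d{\left(r,s \right)} = r^{2} - 8 s$
$y{\left(D,F \right)} = -116$ ($y{\left(D,F \right)} = 2^{2} - 120 = 4 - 120 = -116$)
$b = 6572$ ($b = 106 \cdot 62 = 6572$)
$-36317 - \frac{1}{b + y{\left(-102,A{\left(7,-13 \right)} \right)}} = -36317 - \frac{1}{6572 - 116} = -36317 - \frac{1}{6456} = - \frac{234462553}{6456}$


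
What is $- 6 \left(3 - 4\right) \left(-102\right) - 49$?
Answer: $-661$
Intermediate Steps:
$- 6 \left(3 - 4\right) \left(-102\right) - 49 = \left(-6\right) \left(-1\right) \left(-102\right) - 49 = 6 \left(-102\right) - 49 = -612 - 49 = -661$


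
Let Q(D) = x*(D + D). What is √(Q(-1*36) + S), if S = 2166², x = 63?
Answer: 6*√130195 ≈ 2165.0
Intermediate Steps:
Q(D) = 126*D (Q(D) = 63*(D + D) = 63*(2*D) = 126*D)
S = 4691556
√(Q(-1*36) + S) = √(126*(-1*36) + 4691556) = √(126*(-36) + 4691556) = √(-4536 + 4691556) = √4687020 = 6*√130195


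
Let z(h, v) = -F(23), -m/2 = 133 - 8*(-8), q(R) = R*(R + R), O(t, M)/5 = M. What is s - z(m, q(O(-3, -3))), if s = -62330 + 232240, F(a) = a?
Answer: 169933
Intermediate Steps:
O(t, M) = 5*M
q(R) = 2*R² (q(R) = R*(2*R) = 2*R²)
m = -394 (m = -2*(133 - 8*(-8)) = -2*(133 + 64) = -2*197 = -394)
z(h, v) = -23 (z(h, v) = -1*23 = -23)
s = 169910
s - z(m, q(O(-3, -3))) = 169910 - 1*(-23) = 169910 + 23 = 169933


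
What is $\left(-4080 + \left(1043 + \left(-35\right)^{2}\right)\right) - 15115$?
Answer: $-16927$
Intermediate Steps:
$\left(-4080 + \left(1043 + \left(-35\right)^{2}\right)\right) - 15115 = \left(-4080 + \left(1043 + 1225\right)\right) - 15115 = \left(-4080 + 2268\right) - 15115 = -1812 - 15115 = -16927$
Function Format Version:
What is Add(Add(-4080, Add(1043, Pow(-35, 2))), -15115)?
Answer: -16927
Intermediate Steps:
Add(Add(-4080, Add(1043, Pow(-35, 2))), -15115) = Add(Add(-4080, Add(1043, 1225)), -15115) = Add(Add(-4080, 2268), -15115) = Add(-1812, -15115) = -16927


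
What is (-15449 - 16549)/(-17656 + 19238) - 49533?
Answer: -39196602/791 ≈ -49553.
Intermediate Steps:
(-15449 - 16549)/(-17656 + 19238) - 49533 = -31998/1582 - 49533 = -31998*1/1582 - 49533 = -15999/791 - 49533 = -39196602/791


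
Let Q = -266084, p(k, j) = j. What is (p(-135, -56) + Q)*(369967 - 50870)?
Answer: -84924475580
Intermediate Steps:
(p(-135, -56) + Q)*(369967 - 50870) = (-56 - 266084)*(369967 - 50870) = -266140*319097 = -84924475580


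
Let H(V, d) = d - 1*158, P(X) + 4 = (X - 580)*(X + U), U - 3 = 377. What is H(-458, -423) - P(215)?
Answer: 216598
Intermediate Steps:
U = 380 (U = 3 + 377 = 380)
P(X) = -4 + (-580 + X)*(380 + X) (P(X) = -4 + (X - 580)*(X + 380) = -4 + (-580 + X)*(380 + X))
H(V, d) = -158 + d (H(V, d) = d - 158 = -158 + d)
H(-458, -423) - P(215) = (-158 - 423) - (-220404 + 215² - 200*215) = -581 - (-220404 + 46225 - 43000) = -581 - 1*(-217179) = -581 + 217179 = 216598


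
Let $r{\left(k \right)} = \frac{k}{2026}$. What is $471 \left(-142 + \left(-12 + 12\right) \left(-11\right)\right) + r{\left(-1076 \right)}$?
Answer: $- \frac{67752004}{1013} \approx -66883.0$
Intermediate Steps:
$r{\left(k \right)} = \frac{k}{2026}$ ($r{\left(k \right)} = k \frac{1}{2026} = \frac{k}{2026}$)
$471 \left(-142 + \left(-12 + 12\right) \left(-11\right)\right) + r{\left(-1076 \right)} = 471 \left(-142 + \left(-12 + 12\right) \left(-11\right)\right) + \frac{1}{2026} \left(-1076\right) = 471 \left(-142 + 0 \left(-11\right)\right) - \frac{538}{1013} = 471 \left(-142 + 0\right) - \frac{538}{1013} = 471 \left(-142\right) - \frac{538}{1013} = -66882 - \frac{538}{1013} = - \frac{67752004}{1013}$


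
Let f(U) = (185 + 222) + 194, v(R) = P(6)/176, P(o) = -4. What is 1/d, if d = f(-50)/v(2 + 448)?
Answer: -1/26444 ≈ -3.7816e-5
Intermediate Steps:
v(R) = -1/44 (v(R) = -4/176 = -4*1/176 = -1/44)
f(U) = 601 (f(U) = 407 + 194 = 601)
d = -26444 (d = 601/(-1/44) = 601*(-44) = -26444)
1/d = 1/(-26444) = -1/26444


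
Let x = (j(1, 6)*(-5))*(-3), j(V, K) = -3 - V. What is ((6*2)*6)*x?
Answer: -4320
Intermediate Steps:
x = -60 (x = ((-3 - 1*1)*(-5))*(-3) = ((-3 - 1)*(-5))*(-3) = -4*(-5)*(-3) = 20*(-3) = -60)
((6*2)*6)*x = ((6*2)*6)*(-60) = (12*6)*(-60) = 72*(-60) = -4320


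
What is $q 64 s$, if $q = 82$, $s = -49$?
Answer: $-257152$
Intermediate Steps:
$q 64 s = 82 \cdot 64 \left(-49\right) = 5248 \left(-49\right) = -257152$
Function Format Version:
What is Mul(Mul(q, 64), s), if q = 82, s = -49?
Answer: -257152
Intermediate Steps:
Mul(Mul(q, 64), s) = Mul(Mul(82, 64), -49) = Mul(5248, -49) = -257152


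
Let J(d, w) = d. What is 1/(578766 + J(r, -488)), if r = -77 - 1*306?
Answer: 1/578383 ≈ 1.7290e-6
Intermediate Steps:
r = -383 (r = -77 - 306 = -383)
1/(578766 + J(r, -488)) = 1/(578766 - 383) = 1/578383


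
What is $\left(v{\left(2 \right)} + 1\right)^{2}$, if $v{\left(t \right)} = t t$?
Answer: $25$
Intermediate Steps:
$v{\left(t \right)} = t^{2}$
$\left(v{\left(2 \right)} + 1\right)^{2} = \left(2^{2} + 1\right)^{2} = \left(4 + 1\right)^{2} = 5^{2} = 25$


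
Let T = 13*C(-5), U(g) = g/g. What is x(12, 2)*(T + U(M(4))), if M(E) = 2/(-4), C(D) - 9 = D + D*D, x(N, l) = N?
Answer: 4536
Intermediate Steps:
C(D) = 9 + D + D**2 (C(D) = 9 + (D + D*D) = 9 + (D + D**2) = 9 + D + D**2)
M(E) = -1/2 (M(E) = 2*(-1/4) = -1/2)
U(g) = 1
T = 377 (T = 13*(9 - 5 + (-5)**2) = 13*(9 - 5 + 25) = 13*29 = 377)
x(12, 2)*(T + U(M(4))) = 12*(377 + 1) = 12*378 = 4536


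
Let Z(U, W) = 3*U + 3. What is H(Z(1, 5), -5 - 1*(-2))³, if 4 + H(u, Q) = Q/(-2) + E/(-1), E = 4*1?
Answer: -2197/8 ≈ -274.63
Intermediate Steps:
E = 4
Z(U, W) = 3 + 3*U
H(u, Q) = -8 - Q/2 (H(u, Q) = -4 + (Q/(-2) + 4/(-1)) = -4 + (Q*(-½) + 4*(-1)) = -4 + (-Q/2 - 4) = -4 + (-4 - Q/2) = -8 - Q/2)
H(Z(1, 5), -5 - 1*(-2))³ = (-8 - (-5 - 1*(-2))/2)³ = (-8 - (-5 + 2)/2)³ = (-8 - ½*(-3))³ = (-8 + 3/2)³ = (-13/2)³ = -2197/8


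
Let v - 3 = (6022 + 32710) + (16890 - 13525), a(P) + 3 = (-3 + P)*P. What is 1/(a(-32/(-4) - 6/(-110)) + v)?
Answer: 3025/127466579 ≈ 2.3732e-5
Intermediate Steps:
a(P) = -3 + P*(-3 + P) (a(P) = -3 + (-3 + P)*P = -3 + P*(-3 + P))
v = 42100 (v = 3 + ((6022 + 32710) + (16890 - 13525)) = 3 + (38732 + 3365) = 3 + 42097 = 42100)
1/(a(-32/(-4) - 6/(-110)) + v) = 1/((-3 + (-32/(-4) - 6/(-110))² - 3*(-32/(-4) - 6/(-110))) + 42100) = 1/((-3 + (-32*(-¼) - 6*(-1/110))² - 3*(-32*(-¼) - 6*(-1/110))) + 42100) = 1/((-3 + (8 + 3/55)² - 3*(8 + 3/55)) + 42100) = 1/((-3 + (443/55)² - 3*443/55) + 42100) = 1/((-3 + 196249/3025 - 1329/55) + 42100) = 1/(114079/3025 + 42100) = 1/(127466579/3025) = 3025/127466579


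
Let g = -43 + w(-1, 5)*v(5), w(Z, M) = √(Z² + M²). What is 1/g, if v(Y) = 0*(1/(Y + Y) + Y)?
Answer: -1/43 ≈ -0.023256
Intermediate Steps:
w(Z, M) = √(M² + Z²)
v(Y) = 0 (v(Y) = 0*(1/(2*Y) + Y) = 0*(Y + 1/(2*Y)) = 0)
g = -43 (g = -43 + √(5² + (-1)²)*0 = -43 + √(25 + 1)*0 = -43 + √26*0 = -43 + 0 = -43)
1/g = 1/(-43) = -1/43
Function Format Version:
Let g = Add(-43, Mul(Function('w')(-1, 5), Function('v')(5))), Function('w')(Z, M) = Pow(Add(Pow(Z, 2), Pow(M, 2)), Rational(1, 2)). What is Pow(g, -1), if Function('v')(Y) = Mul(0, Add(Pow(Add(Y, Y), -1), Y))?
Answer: Rational(-1, 43) ≈ -0.023256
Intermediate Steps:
Function('w')(Z, M) = Pow(Add(Pow(M, 2), Pow(Z, 2)), Rational(1, 2))
Function('v')(Y) = 0 (Function('v')(Y) = Mul(0, Add(Pow(Mul(2, Y), -1), Y)) = Mul(0, Add(Mul(Rational(1, 2), Pow(Y, -1)), Y)) = Mul(0, Add(Y, Mul(Rational(1, 2), Pow(Y, -1)))) = 0)
g = -43 (g = Add(-43, Mul(Pow(Add(Pow(5, 2), Pow(-1, 2)), Rational(1, 2)), 0)) = Add(-43, Mul(Pow(Add(25, 1), Rational(1, 2)), 0)) = Add(-43, Mul(Pow(26, Rational(1, 2)), 0)) = Add(-43, 0) = -43)
Pow(g, -1) = Pow(-43, -1) = Rational(-1, 43)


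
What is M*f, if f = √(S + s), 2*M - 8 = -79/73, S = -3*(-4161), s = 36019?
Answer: 505*√48502/146 ≈ 761.76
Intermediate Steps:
S = 12483
M = 505/146 (M = 4 + (-79/73)/2 = 4 + (-79*1/73)/2 = 4 + (½)*(-79/73) = 4 - 79/146 = 505/146 ≈ 3.4589)
f = √48502 (f = √(12483 + 36019) = √48502 ≈ 220.23)
M*f = 505*√48502/146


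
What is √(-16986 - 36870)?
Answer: 12*I*√374 ≈ 232.07*I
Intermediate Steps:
√(-16986 - 36870) = √(-53856) = 12*I*√374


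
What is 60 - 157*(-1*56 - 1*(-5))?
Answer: 8067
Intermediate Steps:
60 - 157*(-1*56 - 1*(-5)) = 60 - 157*(-56 + 5) = 60 - 157*(-51) = 60 + 8007 = 8067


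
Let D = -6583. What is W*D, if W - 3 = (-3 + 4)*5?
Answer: -52664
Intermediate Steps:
W = 8 (W = 3 + (-3 + 4)*5 = 3 + 1*5 = 3 + 5 = 8)
W*D = 8*(-6583) = -52664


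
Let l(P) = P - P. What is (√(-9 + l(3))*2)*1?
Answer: 6*I ≈ 6.0*I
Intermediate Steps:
l(P) = 0
(√(-9 + l(3))*2)*1 = (√(-9 + 0)*2)*1 = (√(-9)*2)*1 = ((3*I)*2)*1 = (6*I)*1 = 6*I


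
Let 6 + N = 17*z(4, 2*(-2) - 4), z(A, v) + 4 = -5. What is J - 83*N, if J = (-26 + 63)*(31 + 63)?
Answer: 16675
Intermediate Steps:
J = 3478 (J = 37*94 = 3478)
z(A, v) = -9 (z(A, v) = -4 - 5 = -9)
N = -159 (N = -6 + 17*(-9) = -6 - 153 = -159)
J - 83*N = 3478 - 83*(-159) = 3478 + 13197 = 16675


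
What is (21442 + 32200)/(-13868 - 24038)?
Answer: -26821/18953 ≈ -1.4151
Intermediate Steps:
(21442 + 32200)/(-13868 - 24038) = 53642/(-37906) = 53642*(-1/37906) = -26821/18953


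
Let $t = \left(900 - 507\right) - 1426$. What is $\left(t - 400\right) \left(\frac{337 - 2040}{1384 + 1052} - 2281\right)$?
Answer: $\frac{7964927827}{2436} \approx 3.2697 \cdot 10^{6}$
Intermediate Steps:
$t = -1033$ ($t = \left(900 - 507\right) - 1426 = 393 - 1426 = -1033$)
$\left(t - 400\right) \left(\frac{337 - 2040}{1384 + 1052} - 2281\right) = \left(-1033 - 400\right) \left(\frac{337 - 2040}{1384 + 1052} - 2281\right) = - 1433 \left(- \frac{1703}{2436} - 2281\right) = \left(-1433\right) \left(- \frac{5558219}{2436}\right) = \frac{7964927827}{2436}$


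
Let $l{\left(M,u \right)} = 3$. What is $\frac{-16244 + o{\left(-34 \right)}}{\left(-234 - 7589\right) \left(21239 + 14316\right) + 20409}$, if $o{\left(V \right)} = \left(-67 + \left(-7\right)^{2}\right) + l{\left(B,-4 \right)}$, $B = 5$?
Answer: $\frac{16259}{278126356} \approx 5.8459 \cdot 10^{-5}$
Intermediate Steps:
$o{\left(V \right)} = -15$ ($o{\left(V \right)} = \left(-67 + \left(-7\right)^{2}\right) + 3 = \left(-67 + 49\right) + 3 = -18 + 3 = -15$)
$\frac{-16244 + o{\left(-34 \right)}}{\left(-234 - 7589\right) \left(21239 + 14316\right) + 20409} = \frac{-16244 - 15}{\left(-234 - 7589\right) \left(21239 + 14316\right) + 20409} = - \frac{16259}{\left(-7823\right) 35555 + 20409} = - \frac{16259}{-278146765 + 20409} = - \frac{16259}{-278126356} = \left(-16259\right) \left(- \frac{1}{278126356}\right) = \frac{16259}{278126356}$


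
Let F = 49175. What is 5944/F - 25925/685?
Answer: -254158047/6736975 ≈ -37.726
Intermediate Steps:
5944/F - 25925/685 = 5944/49175 - 25925/685 = 5944*(1/49175) - 25925*1/685 = 5944/49175 - 5185/137 = -254158047/6736975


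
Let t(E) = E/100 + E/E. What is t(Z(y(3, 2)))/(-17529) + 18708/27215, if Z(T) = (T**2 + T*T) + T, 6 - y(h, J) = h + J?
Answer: 6558090011/9541034700 ≈ 0.68736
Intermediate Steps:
y(h, J) = 6 - J - h (y(h, J) = 6 - (h + J) = 6 - (J + h) = 6 + (-J - h) = 6 - J - h)
Z(T) = T + 2*T**2 (Z(T) = (T**2 + T**2) + T = 2*T**2 + T = T + 2*T**2)
t(E) = 1 + E/100 (t(E) = E*(1/100) + 1 = E/100 + 1 = 1 + E/100)
t(Z(y(3, 2)))/(-17529) + 18708/27215 = (1 + ((6 - 1*2 - 1*3)*(1 + 2*(6 - 1*2 - 1*3)))/100)/(-17529) + 18708/27215 = (1 + ((6 - 2 - 3)*(1 + 2*(6 - 2 - 3)))/100)*(-1/17529) + 18708*(1/27215) = (1 + (1*(1 + 2*1))/100)*(-1/17529) + 18708/27215 = (1 + (1*(1 + 2))/100)*(-1/17529) + 18708/27215 = (1 + (1*3)/100)*(-1/17529) + 18708/27215 = (1 + (1/100)*3)*(-1/17529) + 18708/27215 = (1 + 3/100)*(-1/17529) + 18708/27215 = (103/100)*(-1/17529) + 18708/27215 = -103/1752900 + 18708/27215 = 6558090011/9541034700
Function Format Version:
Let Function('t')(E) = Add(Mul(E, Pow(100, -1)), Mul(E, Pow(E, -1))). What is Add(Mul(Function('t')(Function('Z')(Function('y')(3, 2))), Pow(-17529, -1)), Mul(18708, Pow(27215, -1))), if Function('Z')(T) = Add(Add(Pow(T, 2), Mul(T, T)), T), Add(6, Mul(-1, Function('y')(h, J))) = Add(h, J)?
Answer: Rational(6558090011, 9541034700) ≈ 0.68736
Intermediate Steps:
Function('y')(h, J) = Add(6, Mul(-1, J), Mul(-1, h)) (Function('y')(h, J) = Add(6, Mul(-1, Add(h, J))) = Add(6, Mul(-1, Add(J, h))) = Add(6, Add(Mul(-1, J), Mul(-1, h))) = Add(6, Mul(-1, J), Mul(-1, h)))
Function('Z')(T) = Add(T, Mul(2, Pow(T, 2))) (Function('Z')(T) = Add(Add(Pow(T, 2), Pow(T, 2)), T) = Add(Mul(2, Pow(T, 2)), T) = Add(T, Mul(2, Pow(T, 2))))
Function('t')(E) = Add(1, Mul(Rational(1, 100), E)) (Function('t')(E) = Add(Mul(E, Rational(1, 100)), 1) = Add(Mul(Rational(1, 100), E), 1) = Add(1, Mul(Rational(1, 100), E)))
Add(Mul(Function('t')(Function('Z')(Function('y')(3, 2))), Pow(-17529, -1)), Mul(18708, Pow(27215, -1))) = Add(Mul(Add(1, Mul(Rational(1, 100), Mul(Add(6, Mul(-1, 2), Mul(-1, 3)), Add(1, Mul(2, Add(6, Mul(-1, 2), Mul(-1, 3))))))), Pow(-17529, -1)), Mul(18708, Pow(27215, -1))) = Add(Mul(Add(1, Mul(Rational(1, 100), Mul(Add(6, -2, -3), Add(1, Mul(2, Add(6, -2, -3)))))), Rational(-1, 17529)), Mul(18708, Rational(1, 27215))) = Add(Mul(Add(1, Mul(Rational(1, 100), Mul(1, Add(1, Mul(2, 1))))), Rational(-1, 17529)), Rational(18708, 27215)) = Add(Mul(Add(1, Mul(Rational(1, 100), Mul(1, Add(1, 2)))), Rational(-1, 17529)), Rational(18708, 27215)) = Add(Mul(Add(1, Mul(Rational(1, 100), Mul(1, 3))), Rational(-1, 17529)), Rational(18708, 27215)) = Add(Mul(Add(1, Mul(Rational(1, 100), 3)), Rational(-1, 17529)), Rational(18708, 27215)) = Add(Mul(Add(1, Rational(3, 100)), Rational(-1, 17529)), Rational(18708, 27215)) = Add(Mul(Rational(103, 100), Rational(-1, 17529)), Rational(18708, 27215)) = Add(Rational(-103, 1752900), Rational(18708, 27215)) = Rational(6558090011, 9541034700)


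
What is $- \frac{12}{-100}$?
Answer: $\frac{3}{25} \approx 0.12$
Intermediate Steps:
$- \frac{12}{-100} = \left(-12\right) \left(- \frac{1}{100}\right) = \frac{3}{25}$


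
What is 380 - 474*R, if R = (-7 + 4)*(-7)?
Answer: -9574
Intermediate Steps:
R = 21 (R = -3*(-7) = 21)
380 - 474*R = 380 - 474*21 = 380 - 9954 = -9574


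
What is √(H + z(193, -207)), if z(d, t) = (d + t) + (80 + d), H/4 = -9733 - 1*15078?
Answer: I*√98985 ≈ 314.62*I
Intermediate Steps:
H = -99244 (H = 4*(-9733 - 1*15078) = 4*(-9733 - 15078) = 4*(-24811) = -99244)
z(d, t) = 80 + t + 2*d
√(H + z(193, -207)) = √(-99244 + (80 - 207 + 2*193)) = √(-99244 + (80 - 207 + 386)) = √(-99244 + 259) = √(-98985) = I*√98985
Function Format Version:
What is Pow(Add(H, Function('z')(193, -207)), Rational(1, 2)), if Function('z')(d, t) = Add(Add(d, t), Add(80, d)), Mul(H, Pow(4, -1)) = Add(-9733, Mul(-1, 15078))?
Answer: Mul(I, Pow(98985, Rational(1, 2))) ≈ Mul(314.62, I)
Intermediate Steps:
H = -99244 (H = Mul(4, Add(-9733, Mul(-1, 15078))) = Mul(4, Add(-9733, -15078)) = Mul(4, -24811) = -99244)
Function('z')(d, t) = Add(80, t, Mul(2, d))
Pow(Add(H, Function('z')(193, -207)), Rational(1, 2)) = Pow(Add(-99244, Add(80, -207, Mul(2, 193))), Rational(1, 2)) = Pow(Add(-99244, Add(80, -207, 386)), Rational(1, 2)) = Pow(Add(-99244, 259), Rational(1, 2)) = Pow(-98985, Rational(1, 2)) = Mul(I, Pow(98985, Rational(1, 2)))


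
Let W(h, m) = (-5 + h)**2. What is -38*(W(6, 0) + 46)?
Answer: -1786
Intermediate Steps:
-38*(W(6, 0) + 46) = -38*((-5 + 6)**2 + 46) = -38*(1**2 + 46) = -38*(1 + 46) = -38*47 = -1786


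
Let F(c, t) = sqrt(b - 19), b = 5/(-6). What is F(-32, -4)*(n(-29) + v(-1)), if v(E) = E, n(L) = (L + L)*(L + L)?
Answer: 1121*I*sqrt(714)/2 ≈ 14977.0*I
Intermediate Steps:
n(L) = 4*L**2 (n(L) = (2*L)*(2*L) = 4*L**2)
b = -5/6 (b = 5*(-1/6) = -5/6 ≈ -0.83333)
F(c, t) = I*sqrt(714)/6 (F(c, t) = sqrt(-5/6 - 19) = sqrt(-119/6) = I*sqrt(714)/6)
F(-32, -4)*(n(-29) + v(-1)) = (I*sqrt(714)/6)*(4*(-29)**2 - 1) = (I*sqrt(714)/6)*(4*841 - 1) = (I*sqrt(714)/6)*(3364 - 1) = (I*sqrt(714)/6)*3363 = 1121*I*sqrt(714)/2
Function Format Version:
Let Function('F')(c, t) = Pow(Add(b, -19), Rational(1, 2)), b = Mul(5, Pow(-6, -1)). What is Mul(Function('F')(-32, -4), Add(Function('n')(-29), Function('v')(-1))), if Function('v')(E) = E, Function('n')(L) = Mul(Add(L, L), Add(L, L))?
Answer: Mul(Rational(1121, 2), I, Pow(714, Rational(1, 2))) ≈ Mul(14977., I)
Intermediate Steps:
Function('n')(L) = Mul(4, Pow(L, 2)) (Function('n')(L) = Mul(Mul(2, L), Mul(2, L)) = Mul(4, Pow(L, 2)))
b = Rational(-5, 6) (b = Mul(5, Rational(-1, 6)) = Rational(-5, 6) ≈ -0.83333)
Function('F')(c, t) = Mul(Rational(1, 6), I, Pow(714, Rational(1, 2))) (Function('F')(c, t) = Pow(Add(Rational(-5, 6), -19), Rational(1, 2)) = Pow(Rational(-119, 6), Rational(1, 2)) = Mul(Rational(1, 6), I, Pow(714, Rational(1, 2))))
Mul(Function('F')(-32, -4), Add(Function('n')(-29), Function('v')(-1))) = Mul(Mul(Rational(1, 6), I, Pow(714, Rational(1, 2))), Add(Mul(4, Pow(-29, 2)), -1)) = Mul(Mul(Rational(1, 6), I, Pow(714, Rational(1, 2))), Add(Mul(4, 841), -1)) = Mul(Mul(Rational(1, 6), I, Pow(714, Rational(1, 2))), Add(3364, -1)) = Mul(Mul(Rational(1, 6), I, Pow(714, Rational(1, 2))), 3363) = Mul(Rational(1121, 2), I, Pow(714, Rational(1, 2)))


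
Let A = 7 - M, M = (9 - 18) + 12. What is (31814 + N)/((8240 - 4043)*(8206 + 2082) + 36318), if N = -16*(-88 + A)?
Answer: 16579/21607527 ≈ 0.00076728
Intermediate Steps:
M = 3 (M = -9 + 12 = 3)
A = 4 (A = 7 - 1*3 = 7 - 3 = 4)
N = 1344 (N = -16*(-88 + 4) = -16*(-84) = 1344)
(31814 + N)/((8240 - 4043)*(8206 + 2082) + 36318) = (31814 + 1344)/((8240 - 4043)*(8206 + 2082) + 36318) = 33158/(4197*10288 + 36318) = 33158/(43178736 + 36318) = 33158/43215054 = 33158*(1/43215054) = 16579/21607527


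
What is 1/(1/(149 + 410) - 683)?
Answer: -559/381796 ≈ -0.0014641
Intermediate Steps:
1/(1/(149 + 410) - 683) = 1/(1/559 - 683) = 1/(-381796/559) = -559/381796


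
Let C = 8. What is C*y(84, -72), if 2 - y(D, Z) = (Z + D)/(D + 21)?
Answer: 528/35 ≈ 15.086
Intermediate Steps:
y(D, Z) = 2 - (D + Z)/(21 + D) (y(D, Z) = 2 - (Z + D)/(D + 21) = 2 - (D + Z)/(21 + D))
C*y(84, -72) = 8*((42 + 84 - 1*(-72))/(21 + 84)) = 8*((42 + 84 + 72)/105) = 8*((1/105)*198) = 8*(66/35) = 528/35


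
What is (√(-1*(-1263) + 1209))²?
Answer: 2472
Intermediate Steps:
(√(-1*(-1263) + 1209))² = (√(1263 + 1209))² = (√2472)² = (2*√618)² = 2472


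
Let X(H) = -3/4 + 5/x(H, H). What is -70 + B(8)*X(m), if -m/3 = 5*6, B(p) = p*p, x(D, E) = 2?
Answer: 42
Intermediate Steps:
B(p) = p²
m = -90 (m = -15*6 = -3*30 = -90)
X(H) = 7/4 (X(H) = -3/4 + 5/2 = -3*¼ + 5*(½) = -¾ + 5/2 = 7/4)
-70 + B(8)*X(m) = -70 + 8²*(7/4) = -70 + 64*(7/4) = -70 + 112 = 42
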